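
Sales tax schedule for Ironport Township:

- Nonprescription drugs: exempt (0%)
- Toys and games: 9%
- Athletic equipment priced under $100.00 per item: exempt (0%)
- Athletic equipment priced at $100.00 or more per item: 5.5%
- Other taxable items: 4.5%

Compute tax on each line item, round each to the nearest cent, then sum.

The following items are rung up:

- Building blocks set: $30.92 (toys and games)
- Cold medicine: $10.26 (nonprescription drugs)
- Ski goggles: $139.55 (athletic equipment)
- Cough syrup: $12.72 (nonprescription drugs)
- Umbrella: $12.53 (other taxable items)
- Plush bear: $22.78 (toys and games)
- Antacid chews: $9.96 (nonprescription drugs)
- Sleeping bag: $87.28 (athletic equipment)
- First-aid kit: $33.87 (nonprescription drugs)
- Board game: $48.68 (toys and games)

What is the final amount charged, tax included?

Building blocks set $30.92: toys and games → 9% → $2.78
Cold medicine $10.26: nonprescription drugs → 0% → $0.00
Ski goggles $139.55: athletic equipment, $100.00 or more → 5.5% → $7.68
Cough syrup $12.72: nonprescription drugs → 0% → $0.00
Umbrella $12.53: other taxable items → 4.5% → $0.56
Plush bear $22.78: toys and games → 9% → $2.05
Antacid chews $9.96: nonprescription drugs → 0% → $0.00
Sleeping bag $87.28: athletic equipment, under $100.00 → 0% → $0.00
First-aid kit $33.87: nonprescription drugs → 0% → $0.00
Board game $48.68: toys and games → 9% → $4.38
Subtotal = $408.55; tax = $17.45; total due = $426.00

$426.00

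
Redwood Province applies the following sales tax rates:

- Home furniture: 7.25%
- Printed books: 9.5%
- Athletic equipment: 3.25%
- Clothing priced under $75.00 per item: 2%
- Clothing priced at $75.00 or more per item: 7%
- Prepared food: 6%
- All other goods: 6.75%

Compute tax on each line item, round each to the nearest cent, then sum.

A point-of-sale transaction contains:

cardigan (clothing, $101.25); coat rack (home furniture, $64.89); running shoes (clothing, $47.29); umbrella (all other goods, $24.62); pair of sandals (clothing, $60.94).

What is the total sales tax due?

Cardigan $101.25: clothing, $75.00 or more → 7% → $7.09
Coat rack $64.89: home furniture → 7.25% → $4.70
Running shoes $47.29: clothing, under $75.00 → 2% → $0.95
Umbrella $24.62: all other goods → 6.75% → $1.66
Pair of sandals $60.94: clothing, under $75.00 → 2% → $1.22
Total tax = $7.09 + $4.70 + $0.95 + $1.66 + $1.22 = $15.62

$15.62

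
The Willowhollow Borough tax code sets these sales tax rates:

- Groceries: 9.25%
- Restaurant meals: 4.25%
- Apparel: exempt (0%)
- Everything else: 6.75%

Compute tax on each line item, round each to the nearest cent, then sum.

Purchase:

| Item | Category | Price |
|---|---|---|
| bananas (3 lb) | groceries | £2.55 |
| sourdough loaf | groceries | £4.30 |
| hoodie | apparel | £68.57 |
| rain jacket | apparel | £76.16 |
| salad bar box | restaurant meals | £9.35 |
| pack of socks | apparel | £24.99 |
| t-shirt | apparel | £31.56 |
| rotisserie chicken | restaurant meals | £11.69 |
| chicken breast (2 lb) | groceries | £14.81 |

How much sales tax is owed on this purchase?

Bananas (3 lb) £2.55: groceries → 9.25% → £0.24
Sourdough loaf £4.30: groceries → 9.25% → £0.40
Hoodie £68.57: apparel → 0% → £0.00
Rain jacket £76.16: apparel → 0% → £0.00
Salad bar box £9.35: restaurant meals → 4.25% → £0.40
Pack of socks £24.99: apparel → 0% → £0.00
T-shirt £31.56: apparel → 0% → £0.00
Rotisserie chicken £11.69: restaurant meals → 4.25% → £0.50
Chicken breast (2 lb) £14.81: groceries → 9.25% → £1.37
Total tax = £0.24 + £0.40 + £0.40 + £0.50 + £1.37 = £2.91

£2.91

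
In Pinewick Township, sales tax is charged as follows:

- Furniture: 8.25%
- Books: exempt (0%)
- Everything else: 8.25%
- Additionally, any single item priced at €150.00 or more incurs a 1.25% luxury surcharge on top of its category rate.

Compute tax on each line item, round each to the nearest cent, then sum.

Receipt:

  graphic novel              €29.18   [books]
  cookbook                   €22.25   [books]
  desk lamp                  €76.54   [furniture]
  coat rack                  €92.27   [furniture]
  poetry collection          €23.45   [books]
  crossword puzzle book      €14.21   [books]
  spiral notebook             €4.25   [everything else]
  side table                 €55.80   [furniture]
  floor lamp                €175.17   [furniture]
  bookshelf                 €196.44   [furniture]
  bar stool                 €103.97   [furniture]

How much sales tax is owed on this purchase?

Graphic novel €29.18: books → 0% → €0.00
Cookbook €22.25: books → 0% → €0.00
Desk lamp €76.54: furniture → 8.25% → €6.31
Coat rack €92.27: furniture → 8.25% → €7.61
Poetry collection €23.45: books → 0% → €0.00
Crossword puzzle book €14.21: books → 0% → €0.00
Spiral notebook €4.25: everything else → 8.25% → €0.35
Side table €55.80: furniture → 8.25% → €4.60
Floor lamp €175.17: furniture → 8.25% + 1.25% surcharge = 9.5% → €16.64
Bookshelf €196.44: furniture → 8.25% + 1.25% surcharge = 9.5% → €18.66
Bar stool €103.97: furniture → 8.25% → €8.58
Total tax = €6.31 + €7.61 + €0.35 + €4.60 + €16.64 + €18.66 + €8.58 = €62.75

€62.75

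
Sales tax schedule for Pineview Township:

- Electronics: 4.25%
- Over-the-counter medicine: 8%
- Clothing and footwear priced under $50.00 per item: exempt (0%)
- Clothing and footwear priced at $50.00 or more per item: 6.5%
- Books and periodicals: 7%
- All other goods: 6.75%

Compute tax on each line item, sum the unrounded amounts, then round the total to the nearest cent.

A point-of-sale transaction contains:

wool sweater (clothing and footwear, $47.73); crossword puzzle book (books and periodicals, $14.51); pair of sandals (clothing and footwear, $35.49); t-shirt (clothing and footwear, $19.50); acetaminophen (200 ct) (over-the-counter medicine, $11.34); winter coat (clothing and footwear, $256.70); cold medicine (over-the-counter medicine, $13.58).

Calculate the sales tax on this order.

Wool sweater $47.73: clothing and footwear, under $50.00 → 0% → $0.00
Crossword puzzle book $14.51: books and periodicals → 7% → $1.0157
Pair of sandals $35.49: clothing and footwear, under $50.00 → 0% → $0.00
T-shirt $19.50: clothing and footwear, under $50.00 → 0% → $0.00
Acetaminophen (200 ct) $11.34: over-the-counter medicine → 8% → $0.9072
Winter coat $256.70: clothing and footwear, $50.00 or more → 6.5% → $16.6855
Cold medicine $13.58: over-the-counter medicine → 8% → $1.0864
Unrounded tax sum = $19.6948 → $19.69

$19.69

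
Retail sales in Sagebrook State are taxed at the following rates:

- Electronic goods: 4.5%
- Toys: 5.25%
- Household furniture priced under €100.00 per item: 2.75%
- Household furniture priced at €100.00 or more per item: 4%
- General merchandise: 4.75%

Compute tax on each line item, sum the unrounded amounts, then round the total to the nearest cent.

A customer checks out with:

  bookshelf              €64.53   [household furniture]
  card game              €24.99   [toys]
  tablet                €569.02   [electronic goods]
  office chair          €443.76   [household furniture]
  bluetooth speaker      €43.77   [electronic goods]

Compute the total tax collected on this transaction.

€48.41

Bookshelf €64.53: household furniture, under €100.00 → 2.75% → €1.774575
Card game €24.99: toys → 5.25% → €1.311975
Tablet €569.02: electronic goods → 4.5% → €25.6059
Office chair €443.76: household furniture, €100.00 or more → 4% → €17.7504
Bluetooth speaker €43.77: electronic goods → 4.5% → €1.96965
Unrounded tax sum = €48.4125 → €48.41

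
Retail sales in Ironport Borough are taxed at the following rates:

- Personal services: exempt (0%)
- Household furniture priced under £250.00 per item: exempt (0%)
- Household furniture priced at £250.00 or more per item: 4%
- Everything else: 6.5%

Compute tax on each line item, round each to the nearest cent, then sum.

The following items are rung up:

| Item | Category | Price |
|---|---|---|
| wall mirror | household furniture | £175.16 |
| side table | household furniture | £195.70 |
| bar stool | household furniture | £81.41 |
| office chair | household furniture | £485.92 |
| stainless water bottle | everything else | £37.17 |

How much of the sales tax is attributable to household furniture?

£19.44

Wall mirror £175.16: household furniture, under £250.00 → 0% → £0.00
Side table £195.70: household furniture, under £250.00 → 0% → £0.00
Bar stool £81.41: household furniture, under £250.00 → 0% → £0.00
Office chair £485.92: household furniture, £250.00 or more → 4% → £19.44
Tax on household furniture = £0.00 + £0.00 + £0.00 + £19.44 = £19.44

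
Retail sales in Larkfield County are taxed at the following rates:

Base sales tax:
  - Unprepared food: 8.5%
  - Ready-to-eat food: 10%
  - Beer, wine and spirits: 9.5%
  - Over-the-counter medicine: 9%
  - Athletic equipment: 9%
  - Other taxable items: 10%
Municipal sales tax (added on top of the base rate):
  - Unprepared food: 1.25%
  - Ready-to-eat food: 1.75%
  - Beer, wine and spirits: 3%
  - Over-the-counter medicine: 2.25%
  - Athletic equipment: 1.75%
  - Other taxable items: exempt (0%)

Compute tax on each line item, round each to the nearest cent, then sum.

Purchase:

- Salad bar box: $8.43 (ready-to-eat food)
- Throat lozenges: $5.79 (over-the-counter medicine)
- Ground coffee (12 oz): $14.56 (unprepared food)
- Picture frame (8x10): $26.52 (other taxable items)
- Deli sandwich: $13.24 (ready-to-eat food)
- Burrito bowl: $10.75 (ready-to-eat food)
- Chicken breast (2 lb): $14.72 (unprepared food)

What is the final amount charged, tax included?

$103.98

Salad bar box $8.43: ready-to-eat food → 10% + 1.75% municipal = 11.75% → $0.99
Throat lozenges $5.79: over-the-counter medicine → 9% + 2.25% municipal = 11.25% → $0.65
Ground coffee (12 oz) $14.56: unprepared food → 8.5% + 1.25% municipal = 9.75% → $1.42
Picture frame (8x10) $26.52: other taxable items → 10% + 0% municipal = 10% → $2.65
Deli sandwich $13.24: ready-to-eat food → 10% + 1.75% municipal = 11.75% → $1.56
Burrito bowl $10.75: ready-to-eat food → 10% + 1.75% municipal = 11.75% → $1.26
Chicken breast (2 lb) $14.72: unprepared food → 8.5% + 1.25% municipal = 9.75% → $1.44
Subtotal = $94.01; tax = $9.97; total due = $103.98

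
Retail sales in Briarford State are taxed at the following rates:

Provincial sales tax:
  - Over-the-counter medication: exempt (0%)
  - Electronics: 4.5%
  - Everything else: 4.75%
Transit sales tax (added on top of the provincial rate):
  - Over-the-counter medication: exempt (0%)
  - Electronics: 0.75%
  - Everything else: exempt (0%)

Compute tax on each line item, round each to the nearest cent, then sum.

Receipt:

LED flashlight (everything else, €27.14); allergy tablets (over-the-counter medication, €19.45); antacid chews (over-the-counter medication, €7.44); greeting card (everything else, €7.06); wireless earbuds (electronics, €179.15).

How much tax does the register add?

€11.04

LED flashlight €27.14: everything else → 4.75% + 0% transit = 4.75% → €1.29
Allergy tablets €19.45: over-the-counter medication → 0% + 0% transit = 0% → €0.00
Antacid chews €7.44: over-the-counter medication → 0% + 0% transit = 0% → €0.00
Greeting card €7.06: everything else → 4.75% + 0% transit = 4.75% → €0.34
Wireless earbuds €179.15: electronics → 4.5% + 0.75% transit = 5.25% → €9.41
Total tax = €1.29 + €0.34 + €9.41 = €11.04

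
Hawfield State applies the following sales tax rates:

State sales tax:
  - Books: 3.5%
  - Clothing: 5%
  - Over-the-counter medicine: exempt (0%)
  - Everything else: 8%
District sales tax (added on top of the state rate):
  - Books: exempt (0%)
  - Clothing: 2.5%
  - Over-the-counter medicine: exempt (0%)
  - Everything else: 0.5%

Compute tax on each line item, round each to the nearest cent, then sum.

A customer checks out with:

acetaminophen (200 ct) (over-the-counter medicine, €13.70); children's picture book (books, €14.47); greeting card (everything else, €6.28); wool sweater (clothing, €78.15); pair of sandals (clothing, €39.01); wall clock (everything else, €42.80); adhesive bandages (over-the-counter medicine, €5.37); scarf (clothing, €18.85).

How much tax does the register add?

€14.88

Acetaminophen (200 ct) €13.70: over-the-counter medicine → 0% + 0% district = 0% → €0.00
Children's picture book €14.47: books → 3.5% + 0% district = 3.5% → €0.51
Greeting card €6.28: everything else → 8% + 0.5% district = 8.5% → €0.53
Wool sweater €78.15: clothing → 5% + 2.5% district = 7.5% → €5.86
Pair of sandals €39.01: clothing → 5% + 2.5% district = 7.5% → €2.93
Wall clock €42.80: everything else → 8% + 0.5% district = 8.5% → €3.64
Adhesive bandages €5.37: over-the-counter medicine → 0% + 0% district = 0% → €0.00
Scarf €18.85: clothing → 5% + 2.5% district = 7.5% → €1.41
Total tax = €0.51 + €0.53 + €5.86 + €2.93 + €3.64 + €1.41 = €14.88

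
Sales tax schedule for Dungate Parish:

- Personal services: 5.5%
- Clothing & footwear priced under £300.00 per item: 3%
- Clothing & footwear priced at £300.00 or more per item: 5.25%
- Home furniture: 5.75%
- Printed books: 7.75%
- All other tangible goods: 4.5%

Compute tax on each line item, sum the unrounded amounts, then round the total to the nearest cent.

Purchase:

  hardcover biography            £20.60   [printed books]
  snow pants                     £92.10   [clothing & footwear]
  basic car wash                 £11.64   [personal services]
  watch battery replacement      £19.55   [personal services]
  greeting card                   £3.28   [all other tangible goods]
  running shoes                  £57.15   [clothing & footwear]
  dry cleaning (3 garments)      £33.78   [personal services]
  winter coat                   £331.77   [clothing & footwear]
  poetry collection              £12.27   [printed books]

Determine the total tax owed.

£28.16

Hardcover biography £20.60: printed books → 7.75% → £1.5965
Snow pants £92.10: clothing & footwear, under £300.00 → 3% → £2.763
Basic car wash £11.64: personal services → 5.5% → £0.6402
Watch battery replacement £19.55: personal services → 5.5% → £1.07525
Greeting card £3.28: all other tangible goods → 4.5% → £0.1476
Running shoes £57.15: clothing & footwear, under £300.00 → 3% → £1.7145
Dry cleaning (3 garments) £33.78: personal services → 5.5% → £1.8579
Winter coat £331.77: clothing & footwear, £300.00 or more → 5.25% → £17.417925
Poetry collection £12.27: printed books → 7.75% → £0.950925
Unrounded tax sum = £28.1638 → £28.16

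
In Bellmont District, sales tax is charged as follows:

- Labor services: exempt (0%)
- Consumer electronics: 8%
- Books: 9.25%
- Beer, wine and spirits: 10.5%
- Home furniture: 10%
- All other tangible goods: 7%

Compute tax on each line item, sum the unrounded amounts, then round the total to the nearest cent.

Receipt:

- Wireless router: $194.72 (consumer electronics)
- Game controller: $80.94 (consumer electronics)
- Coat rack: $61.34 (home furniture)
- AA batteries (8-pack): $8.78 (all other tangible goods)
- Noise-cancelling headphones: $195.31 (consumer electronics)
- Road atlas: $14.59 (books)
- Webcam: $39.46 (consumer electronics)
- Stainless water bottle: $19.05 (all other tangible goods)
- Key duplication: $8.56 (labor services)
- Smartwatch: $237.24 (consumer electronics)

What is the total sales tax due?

Wireless router $194.72: consumer electronics → 8% → $15.5776
Game controller $80.94: consumer electronics → 8% → $6.4752
Coat rack $61.34: home furniture → 10% → $6.134
AA batteries (8-pack) $8.78: all other tangible goods → 7% → $0.6146
Noise-cancelling headphones $195.31: consumer electronics → 8% → $15.6248
Road atlas $14.59: books → 9.25% → $1.349575
Webcam $39.46: consumer electronics → 8% → $3.1568
Stainless water bottle $19.05: all other tangible goods → 7% → $1.3335
Key duplication $8.56: labor services → 0% → $0.00
Smartwatch $237.24: consumer electronics → 8% → $18.9792
Unrounded tax sum = $69.245275 → $69.25

$69.25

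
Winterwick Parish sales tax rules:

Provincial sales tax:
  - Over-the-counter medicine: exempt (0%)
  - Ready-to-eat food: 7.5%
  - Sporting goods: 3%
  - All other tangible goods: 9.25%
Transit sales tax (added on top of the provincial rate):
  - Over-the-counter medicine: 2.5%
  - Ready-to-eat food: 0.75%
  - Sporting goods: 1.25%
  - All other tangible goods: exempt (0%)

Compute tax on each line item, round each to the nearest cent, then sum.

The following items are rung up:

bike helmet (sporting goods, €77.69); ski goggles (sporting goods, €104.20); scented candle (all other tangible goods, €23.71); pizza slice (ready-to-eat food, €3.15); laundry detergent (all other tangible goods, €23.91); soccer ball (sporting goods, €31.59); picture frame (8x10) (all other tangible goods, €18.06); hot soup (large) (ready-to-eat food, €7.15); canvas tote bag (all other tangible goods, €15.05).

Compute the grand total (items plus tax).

Bike helmet €77.69: sporting goods → 3% + 1.25% transit = 4.25% → €3.30
Ski goggles €104.20: sporting goods → 3% + 1.25% transit = 4.25% → €4.43
Scented candle €23.71: all other tangible goods → 9.25% + 0% transit = 9.25% → €2.19
Pizza slice €3.15: ready-to-eat food → 7.5% + 0.75% transit = 8.25% → €0.26
Laundry detergent €23.91: all other tangible goods → 9.25% + 0% transit = 9.25% → €2.21
Soccer ball €31.59: sporting goods → 3% + 1.25% transit = 4.25% → €1.34
Picture frame (8x10) €18.06: all other tangible goods → 9.25% + 0% transit = 9.25% → €1.67
Hot soup (large) €7.15: ready-to-eat food → 7.5% + 0.75% transit = 8.25% → €0.59
Canvas tote bag €15.05: all other tangible goods → 9.25% + 0% transit = 9.25% → €1.39
Subtotal = €304.51; tax = €17.38; total due = €321.89

€321.89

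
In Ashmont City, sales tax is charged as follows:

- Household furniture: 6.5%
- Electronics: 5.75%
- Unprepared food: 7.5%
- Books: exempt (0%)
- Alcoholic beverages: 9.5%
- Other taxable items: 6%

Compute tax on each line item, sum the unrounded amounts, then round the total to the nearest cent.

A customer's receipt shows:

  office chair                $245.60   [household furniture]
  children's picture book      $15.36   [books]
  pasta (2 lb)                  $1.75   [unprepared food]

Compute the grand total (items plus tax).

$278.81

Office chair $245.60: household furniture → 6.5% → $15.964
Children's picture book $15.36: books → 0% → $0.00
Pasta (2 lb) $1.75: unprepared food → 7.5% → $0.13125
Subtotal = $262.71; unrounded tax = $16.09525 → $16.10; total due = $278.81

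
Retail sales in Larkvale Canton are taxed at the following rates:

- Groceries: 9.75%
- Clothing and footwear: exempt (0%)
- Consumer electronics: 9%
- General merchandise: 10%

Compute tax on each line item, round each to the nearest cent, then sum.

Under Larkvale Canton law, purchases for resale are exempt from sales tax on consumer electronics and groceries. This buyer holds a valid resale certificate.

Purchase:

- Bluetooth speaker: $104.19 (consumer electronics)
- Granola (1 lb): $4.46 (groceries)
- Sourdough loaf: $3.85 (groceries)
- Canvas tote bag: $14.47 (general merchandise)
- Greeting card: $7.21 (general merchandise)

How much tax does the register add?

Bluetooth speaker $104.19: consumer electronics, buyer-exempt → 0% → $0.00
Granola (1 lb) $4.46: groceries, buyer-exempt → 0% → $0.00
Sourdough loaf $3.85: groceries, buyer-exempt → 0% → $0.00
Canvas tote bag $14.47: general merchandise → 10% → $1.45
Greeting card $7.21: general merchandise → 10% → $0.72
Total tax = $1.45 + $0.72 = $2.17

$2.17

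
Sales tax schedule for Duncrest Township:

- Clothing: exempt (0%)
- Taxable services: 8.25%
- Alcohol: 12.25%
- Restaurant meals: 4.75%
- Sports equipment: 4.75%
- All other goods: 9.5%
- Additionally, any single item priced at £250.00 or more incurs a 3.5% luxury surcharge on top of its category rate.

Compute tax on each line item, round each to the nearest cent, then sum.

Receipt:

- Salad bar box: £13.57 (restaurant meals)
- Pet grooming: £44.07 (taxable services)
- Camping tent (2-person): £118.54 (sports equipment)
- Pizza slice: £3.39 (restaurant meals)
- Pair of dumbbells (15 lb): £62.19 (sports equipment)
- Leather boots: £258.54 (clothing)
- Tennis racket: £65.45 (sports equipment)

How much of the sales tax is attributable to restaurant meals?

Salad bar box £13.57: restaurant meals → 4.75% → £0.64
Pizza slice £3.39: restaurant meals → 4.75% → £0.16
Tax on restaurant meals = £0.64 + £0.16 = £0.80

£0.80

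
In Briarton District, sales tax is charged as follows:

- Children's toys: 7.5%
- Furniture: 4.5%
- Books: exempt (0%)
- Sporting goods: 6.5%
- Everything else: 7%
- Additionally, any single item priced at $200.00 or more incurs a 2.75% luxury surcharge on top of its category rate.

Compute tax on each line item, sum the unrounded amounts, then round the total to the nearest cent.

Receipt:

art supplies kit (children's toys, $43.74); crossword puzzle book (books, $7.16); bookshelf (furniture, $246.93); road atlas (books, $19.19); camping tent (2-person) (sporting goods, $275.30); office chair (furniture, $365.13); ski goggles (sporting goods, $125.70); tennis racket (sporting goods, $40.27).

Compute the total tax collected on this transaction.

Art supplies kit $43.74: children's toys → 7.5% → $3.2805
Crossword puzzle book $7.16: books → 0% → $0.00
Bookshelf $246.93: furniture → 4.5% + 2.75% surcharge = 7.25% → $17.902425
Road atlas $19.19: books → 0% → $0.00
Camping tent (2-person) $275.30: sporting goods → 6.5% + 2.75% surcharge = 9.25% → $25.46525
Office chair $365.13: furniture → 4.5% + 2.75% surcharge = 7.25% → $26.471925
Ski goggles $125.70: sporting goods → 6.5% → $8.1705
Tennis racket $40.27: sporting goods → 6.5% → $2.61755
Unrounded tax sum = $83.90815 → $83.91

$83.91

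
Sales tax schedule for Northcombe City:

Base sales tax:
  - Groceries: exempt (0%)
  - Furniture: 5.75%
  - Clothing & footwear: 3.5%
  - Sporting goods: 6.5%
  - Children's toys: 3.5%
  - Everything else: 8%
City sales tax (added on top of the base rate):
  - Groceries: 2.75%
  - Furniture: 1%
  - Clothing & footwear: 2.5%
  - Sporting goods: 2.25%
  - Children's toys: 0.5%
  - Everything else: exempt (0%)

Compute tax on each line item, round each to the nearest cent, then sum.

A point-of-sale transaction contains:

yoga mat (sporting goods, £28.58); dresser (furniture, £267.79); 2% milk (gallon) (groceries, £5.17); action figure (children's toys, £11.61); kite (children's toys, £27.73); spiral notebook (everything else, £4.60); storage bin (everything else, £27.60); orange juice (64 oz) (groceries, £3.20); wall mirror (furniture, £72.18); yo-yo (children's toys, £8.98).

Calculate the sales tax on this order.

Yoga mat £28.58: sporting goods → 6.5% + 2.25% city = 8.75% → £2.50
Dresser £267.79: furniture → 5.75% + 1% city = 6.75% → £18.08
2% milk (gallon) £5.17: groceries → 0% + 2.75% city = 2.75% → £0.14
Action figure £11.61: children's toys → 3.5% + 0.5% city = 4% → £0.46
Kite £27.73: children's toys → 3.5% + 0.5% city = 4% → £1.11
Spiral notebook £4.60: everything else → 8% + 0% city = 8% → £0.37
Storage bin £27.60: everything else → 8% + 0% city = 8% → £2.21
Orange juice (64 oz) £3.20: groceries → 0% + 2.75% city = 2.75% → £0.09
Wall mirror £72.18: furniture → 5.75% + 1% city = 6.75% → £4.87
Yo-yo £8.98: children's toys → 3.5% + 0.5% city = 4% → £0.36
Total tax = £2.50 + £18.08 + £0.14 + £0.46 + £1.11 + £0.37 + £2.21 + £0.09 + £4.87 + £0.36 = £30.19

£30.19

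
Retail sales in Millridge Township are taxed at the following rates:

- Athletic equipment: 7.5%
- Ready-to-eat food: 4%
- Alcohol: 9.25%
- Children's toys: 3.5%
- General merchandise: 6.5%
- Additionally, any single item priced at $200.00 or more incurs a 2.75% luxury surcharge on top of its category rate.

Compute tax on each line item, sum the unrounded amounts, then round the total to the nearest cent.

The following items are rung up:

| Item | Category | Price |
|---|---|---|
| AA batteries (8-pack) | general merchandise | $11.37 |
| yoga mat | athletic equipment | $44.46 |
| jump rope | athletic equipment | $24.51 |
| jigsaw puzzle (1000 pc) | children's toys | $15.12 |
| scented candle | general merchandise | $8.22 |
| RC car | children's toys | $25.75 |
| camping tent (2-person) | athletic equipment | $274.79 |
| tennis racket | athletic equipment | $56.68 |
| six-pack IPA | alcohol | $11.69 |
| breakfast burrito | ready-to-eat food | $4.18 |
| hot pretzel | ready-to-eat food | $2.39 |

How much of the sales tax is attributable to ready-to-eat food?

$0.26

Breakfast burrito $4.18: ready-to-eat food → 4% → $0.1672
Hot pretzel $2.39: ready-to-eat food → 4% → $0.0956
Tax on ready-to-eat food: unrounded sum = $0.2628 → $0.26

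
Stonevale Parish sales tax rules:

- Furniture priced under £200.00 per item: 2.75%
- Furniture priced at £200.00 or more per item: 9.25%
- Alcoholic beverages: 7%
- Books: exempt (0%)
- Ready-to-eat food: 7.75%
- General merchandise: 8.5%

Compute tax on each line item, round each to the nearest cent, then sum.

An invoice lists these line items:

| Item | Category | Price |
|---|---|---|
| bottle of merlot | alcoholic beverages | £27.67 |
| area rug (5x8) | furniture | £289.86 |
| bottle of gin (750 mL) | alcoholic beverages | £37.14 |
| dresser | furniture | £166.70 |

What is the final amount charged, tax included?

£557.30

Bottle of merlot £27.67: alcoholic beverages → 7% → £1.94
Area rug (5x8) £289.86: furniture, £200.00 or more → 9.25% → £26.81
Bottle of gin (750 mL) £37.14: alcoholic beverages → 7% → £2.60
Dresser £166.70: furniture, under £200.00 → 2.75% → £4.58
Subtotal = £521.37; tax = £35.93; total due = £557.30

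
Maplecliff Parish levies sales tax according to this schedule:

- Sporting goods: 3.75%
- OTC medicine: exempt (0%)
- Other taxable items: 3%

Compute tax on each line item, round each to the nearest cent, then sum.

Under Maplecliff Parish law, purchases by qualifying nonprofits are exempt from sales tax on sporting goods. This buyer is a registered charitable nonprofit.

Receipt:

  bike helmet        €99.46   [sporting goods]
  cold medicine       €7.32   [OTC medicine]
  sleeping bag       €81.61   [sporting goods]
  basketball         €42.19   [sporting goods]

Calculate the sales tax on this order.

€0.00

Bike helmet €99.46: sporting goods, buyer-exempt → 0% → €0.00
Cold medicine €7.32: OTC medicine → 0% → €0.00
Sleeping bag €81.61: sporting goods, buyer-exempt → 0% → €0.00
Basketball €42.19: sporting goods, buyer-exempt → 0% → €0.00
Total tax = €0.00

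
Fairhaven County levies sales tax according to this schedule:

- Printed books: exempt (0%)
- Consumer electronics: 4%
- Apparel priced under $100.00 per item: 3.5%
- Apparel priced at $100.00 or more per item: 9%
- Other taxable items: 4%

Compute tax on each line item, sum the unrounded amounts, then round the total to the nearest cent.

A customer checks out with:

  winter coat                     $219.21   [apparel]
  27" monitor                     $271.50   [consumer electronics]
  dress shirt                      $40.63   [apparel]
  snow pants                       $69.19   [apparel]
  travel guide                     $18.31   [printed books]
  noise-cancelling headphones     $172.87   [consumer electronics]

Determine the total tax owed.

Winter coat $219.21: apparel, $100.00 or more → 9% → $19.7289
27" monitor $271.50: consumer electronics → 4% → $10.86
Dress shirt $40.63: apparel, under $100.00 → 3.5% → $1.42205
Snow pants $69.19: apparel, under $100.00 → 3.5% → $2.42165
Travel guide $18.31: printed books → 0% → $0.00
Noise-cancelling headphones $172.87: consumer electronics → 4% → $6.9148
Unrounded tax sum = $41.3474 → $41.35

$41.35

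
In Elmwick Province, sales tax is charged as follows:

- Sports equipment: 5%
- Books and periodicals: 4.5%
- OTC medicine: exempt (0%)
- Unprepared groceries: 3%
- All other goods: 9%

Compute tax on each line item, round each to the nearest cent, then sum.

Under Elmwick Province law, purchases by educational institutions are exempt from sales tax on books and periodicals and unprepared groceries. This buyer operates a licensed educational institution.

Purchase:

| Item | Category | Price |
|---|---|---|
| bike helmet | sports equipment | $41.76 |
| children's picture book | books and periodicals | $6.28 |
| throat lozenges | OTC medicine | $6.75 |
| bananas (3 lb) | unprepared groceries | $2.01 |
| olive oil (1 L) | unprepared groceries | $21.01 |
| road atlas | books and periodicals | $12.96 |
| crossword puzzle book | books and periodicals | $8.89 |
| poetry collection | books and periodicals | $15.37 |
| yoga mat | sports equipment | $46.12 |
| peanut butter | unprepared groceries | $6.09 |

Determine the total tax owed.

$4.40

Bike helmet $41.76: sports equipment → 5% → $2.09
Children's picture book $6.28: books and periodicals, buyer-exempt → 0% → $0.00
Throat lozenges $6.75: OTC medicine → 0% → $0.00
Bananas (3 lb) $2.01: unprepared groceries, buyer-exempt → 0% → $0.00
Olive oil (1 L) $21.01: unprepared groceries, buyer-exempt → 0% → $0.00
Road atlas $12.96: books and periodicals, buyer-exempt → 0% → $0.00
Crossword puzzle book $8.89: books and periodicals, buyer-exempt → 0% → $0.00
Poetry collection $15.37: books and periodicals, buyer-exempt → 0% → $0.00
Yoga mat $46.12: sports equipment → 5% → $2.31
Peanut butter $6.09: unprepared groceries, buyer-exempt → 0% → $0.00
Total tax = $2.09 + $2.31 = $4.40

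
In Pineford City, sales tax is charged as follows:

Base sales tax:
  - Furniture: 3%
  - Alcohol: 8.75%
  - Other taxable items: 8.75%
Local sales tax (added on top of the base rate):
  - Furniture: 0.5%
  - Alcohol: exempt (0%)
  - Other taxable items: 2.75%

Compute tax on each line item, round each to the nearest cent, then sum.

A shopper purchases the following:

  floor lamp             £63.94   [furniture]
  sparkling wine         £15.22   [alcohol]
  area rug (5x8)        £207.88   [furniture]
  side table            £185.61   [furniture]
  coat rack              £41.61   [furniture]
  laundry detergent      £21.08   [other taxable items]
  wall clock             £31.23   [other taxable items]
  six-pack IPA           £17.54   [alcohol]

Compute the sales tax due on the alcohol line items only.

£2.86

Sparkling wine £15.22: alcohol → 8.75% + 0% local = 8.75% → £1.33
Six-pack IPA £17.54: alcohol → 8.75% + 0% local = 8.75% → £1.53
Tax on alcohol = £1.33 + £1.53 = £2.86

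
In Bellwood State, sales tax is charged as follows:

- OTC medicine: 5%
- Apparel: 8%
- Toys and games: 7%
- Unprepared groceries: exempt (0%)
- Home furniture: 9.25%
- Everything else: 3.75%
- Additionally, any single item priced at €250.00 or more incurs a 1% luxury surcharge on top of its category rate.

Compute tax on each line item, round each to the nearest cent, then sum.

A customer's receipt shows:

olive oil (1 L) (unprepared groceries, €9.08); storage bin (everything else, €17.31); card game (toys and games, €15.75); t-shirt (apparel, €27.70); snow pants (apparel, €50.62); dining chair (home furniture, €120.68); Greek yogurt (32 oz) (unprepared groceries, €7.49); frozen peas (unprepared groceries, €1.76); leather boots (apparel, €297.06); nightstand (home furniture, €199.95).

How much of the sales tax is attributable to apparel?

€33.01

T-shirt €27.70: apparel → 8% → €2.22
Snow pants €50.62: apparel → 8% → €4.05
Leather boots €297.06: apparel → 8% + 1% surcharge = 9% → €26.74
Tax on apparel = €2.22 + €4.05 + €26.74 = €33.01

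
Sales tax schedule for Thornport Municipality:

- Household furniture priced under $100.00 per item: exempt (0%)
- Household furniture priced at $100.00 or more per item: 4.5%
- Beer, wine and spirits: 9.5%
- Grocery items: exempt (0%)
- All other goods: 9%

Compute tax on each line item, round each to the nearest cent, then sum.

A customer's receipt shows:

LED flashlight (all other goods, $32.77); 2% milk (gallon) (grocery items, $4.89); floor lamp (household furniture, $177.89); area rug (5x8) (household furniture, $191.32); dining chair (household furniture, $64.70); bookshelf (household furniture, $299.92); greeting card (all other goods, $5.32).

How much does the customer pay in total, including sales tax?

LED flashlight $32.77: all other goods → 9% → $2.95
2% milk (gallon) $4.89: grocery items → 0% → $0.00
Floor lamp $177.89: household furniture, $100.00 or more → 4.5% → $8.01
Area rug (5x8) $191.32: household furniture, $100.00 or more → 4.5% → $8.61
Dining chair $64.70: household furniture, under $100.00 → 0% → $0.00
Bookshelf $299.92: household furniture, $100.00 or more → 4.5% → $13.50
Greeting card $5.32: all other goods → 9% → $0.48
Subtotal = $776.81; tax = $33.55; total due = $810.36

$810.36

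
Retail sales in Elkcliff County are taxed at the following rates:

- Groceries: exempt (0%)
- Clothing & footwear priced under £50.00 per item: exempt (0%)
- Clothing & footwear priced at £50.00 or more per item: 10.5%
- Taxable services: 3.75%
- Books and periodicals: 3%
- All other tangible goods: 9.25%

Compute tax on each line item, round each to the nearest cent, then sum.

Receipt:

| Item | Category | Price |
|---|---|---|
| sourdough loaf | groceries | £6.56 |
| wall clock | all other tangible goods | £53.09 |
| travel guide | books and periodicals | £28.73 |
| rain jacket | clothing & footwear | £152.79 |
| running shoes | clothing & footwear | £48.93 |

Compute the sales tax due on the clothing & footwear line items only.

Rain jacket £152.79: clothing & footwear, £50.00 or more → 10.5% → £16.04
Running shoes £48.93: clothing & footwear, under £50.00 → 0% → £0.00
Tax on clothing & footwear = £16.04 + £0.00 = £16.04

£16.04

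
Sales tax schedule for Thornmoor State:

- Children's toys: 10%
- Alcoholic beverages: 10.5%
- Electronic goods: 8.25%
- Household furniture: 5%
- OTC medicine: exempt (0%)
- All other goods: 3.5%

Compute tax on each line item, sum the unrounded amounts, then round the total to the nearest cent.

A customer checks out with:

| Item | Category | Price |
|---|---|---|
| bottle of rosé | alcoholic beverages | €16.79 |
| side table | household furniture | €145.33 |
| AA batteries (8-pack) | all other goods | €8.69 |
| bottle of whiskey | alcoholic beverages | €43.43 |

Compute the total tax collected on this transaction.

€13.89

Bottle of rosé €16.79: alcoholic beverages → 10.5% → €1.76295
Side table €145.33: household furniture → 5% → €7.2665
AA batteries (8-pack) €8.69: all other goods → 3.5% → €0.30415
Bottle of whiskey €43.43: alcoholic beverages → 10.5% → €4.56015
Unrounded tax sum = €13.89375 → €13.89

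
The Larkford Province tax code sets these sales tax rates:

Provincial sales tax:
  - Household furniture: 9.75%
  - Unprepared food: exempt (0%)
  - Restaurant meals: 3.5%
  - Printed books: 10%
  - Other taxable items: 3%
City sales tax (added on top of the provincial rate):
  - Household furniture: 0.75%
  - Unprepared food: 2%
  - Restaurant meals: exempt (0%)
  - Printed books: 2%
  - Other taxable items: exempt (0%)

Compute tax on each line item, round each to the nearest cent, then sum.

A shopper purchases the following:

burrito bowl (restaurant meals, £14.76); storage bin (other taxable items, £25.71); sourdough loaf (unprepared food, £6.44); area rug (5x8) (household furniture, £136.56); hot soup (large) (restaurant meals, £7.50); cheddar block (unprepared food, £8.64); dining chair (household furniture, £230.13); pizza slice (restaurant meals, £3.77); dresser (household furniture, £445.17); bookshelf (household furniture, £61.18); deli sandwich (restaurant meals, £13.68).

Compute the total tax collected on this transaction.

£94.12

Burrito bowl £14.76: restaurant meals → 3.5% + 0% city = 3.5% → £0.52
Storage bin £25.71: other taxable items → 3% + 0% city = 3% → £0.77
Sourdough loaf £6.44: unprepared food → 0% + 2% city = 2% → £0.13
Area rug (5x8) £136.56: household furniture → 9.75% + 0.75% city = 10.5% → £14.34
Hot soup (large) £7.50: restaurant meals → 3.5% + 0% city = 3.5% → £0.26
Cheddar block £8.64: unprepared food → 0% + 2% city = 2% → £0.17
Dining chair £230.13: household furniture → 9.75% + 0.75% city = 10.5% → £24.16
Pizza slice £3.77: restaurant meals → 3.5% + 0% city = 3.5% → £0.13
Dresser £445.17: household furniture → 9.75% + 0.75% city = 10.5% → £46.74
Bookshelf £61.18: household furniture → 9.75% + 0.75% city = 10.5% → £6.42
Deli sandwich £13.68: restaurant meals → 3.5% + 0% city = 3.5% → £0.48
Total tax = £0.52 + £0.77 + £0.13 + £14.34 + £0.26 + £0.17 + £24.16 + £0.13 + £46.74 + £6.42 + £0.48 = £94.12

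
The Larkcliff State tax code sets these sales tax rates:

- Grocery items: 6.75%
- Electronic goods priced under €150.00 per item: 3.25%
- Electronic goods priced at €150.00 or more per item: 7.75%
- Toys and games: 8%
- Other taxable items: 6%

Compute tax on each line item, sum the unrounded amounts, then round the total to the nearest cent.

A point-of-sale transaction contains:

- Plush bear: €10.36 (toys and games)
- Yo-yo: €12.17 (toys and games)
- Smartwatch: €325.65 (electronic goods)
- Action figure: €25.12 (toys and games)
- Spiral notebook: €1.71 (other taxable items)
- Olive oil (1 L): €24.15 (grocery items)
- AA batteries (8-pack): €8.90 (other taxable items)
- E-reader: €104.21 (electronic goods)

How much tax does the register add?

Plush bear €10.36: toys and games → 8% → €0.8288
Yo-yo €12.17: toys and games → 8% → €0.9736
Smartwatch €325.65: electronic goods, €150.00 or more → 7.75% → €25.237875
Action figure €25.12: toys and games → 8% → €2.0096
Spiral notebook €1.71: other taxable items → 6% → €0.1026
Olive oil (1 L) €24.15: grocery items → 6.75% → €1.630125
AA batteries (8-pack) €8.90: other taxable items → 6% → €0.534
E-reader €104.21: electronic goods, under €150.00 → 3.25% → €3.386825
Unrounded tax sum = €34.703425 → €34.70

€34.70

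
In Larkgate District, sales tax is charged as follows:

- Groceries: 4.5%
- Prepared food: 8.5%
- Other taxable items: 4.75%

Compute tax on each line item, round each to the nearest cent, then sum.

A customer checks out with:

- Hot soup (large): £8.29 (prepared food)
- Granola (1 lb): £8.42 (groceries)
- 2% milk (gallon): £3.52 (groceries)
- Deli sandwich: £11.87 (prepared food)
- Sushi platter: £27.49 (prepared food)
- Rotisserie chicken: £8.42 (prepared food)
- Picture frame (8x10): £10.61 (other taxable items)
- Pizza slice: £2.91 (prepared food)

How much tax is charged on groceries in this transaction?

Granola (1 lb) £8.42: groceries → 4.5% → £0.38
2% milk (gallon) £3.52: groceries → 4.5% → £0.16
Tax on groceries = £0.38 + £0.16 = £0.54

£0.54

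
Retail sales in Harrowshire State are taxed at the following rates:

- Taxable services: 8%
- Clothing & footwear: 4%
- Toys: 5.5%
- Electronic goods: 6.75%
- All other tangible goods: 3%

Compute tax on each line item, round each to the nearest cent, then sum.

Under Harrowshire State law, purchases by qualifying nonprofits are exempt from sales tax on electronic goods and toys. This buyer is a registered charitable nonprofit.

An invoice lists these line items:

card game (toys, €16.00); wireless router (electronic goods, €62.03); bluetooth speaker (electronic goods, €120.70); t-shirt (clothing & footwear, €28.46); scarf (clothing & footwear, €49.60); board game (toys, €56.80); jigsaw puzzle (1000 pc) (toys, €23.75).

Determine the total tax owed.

€3.12

Card game €16.00: toys, buyer-exempt → 0% → €0.00
Wireless router €62.03: electronic goods, buyer-exempt → 0% → €0.00
Bluetooth speaker €120.70: electronic goods, buyer-exempt → 0% → €0.00
T-shirt €28.46: clothing & footwear → 4% → €1.14
Scarf €49.60: clothing & footwear → 4% → €1.98
Board game €56.80: toys, buyer-exempt → 0% → €0.00
Jigsaw puzzle (1000 pc) €23.75: toys, buyer-exempt → 0% → €0.00
Total tax = €1.14 + €1.98 = €3.12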